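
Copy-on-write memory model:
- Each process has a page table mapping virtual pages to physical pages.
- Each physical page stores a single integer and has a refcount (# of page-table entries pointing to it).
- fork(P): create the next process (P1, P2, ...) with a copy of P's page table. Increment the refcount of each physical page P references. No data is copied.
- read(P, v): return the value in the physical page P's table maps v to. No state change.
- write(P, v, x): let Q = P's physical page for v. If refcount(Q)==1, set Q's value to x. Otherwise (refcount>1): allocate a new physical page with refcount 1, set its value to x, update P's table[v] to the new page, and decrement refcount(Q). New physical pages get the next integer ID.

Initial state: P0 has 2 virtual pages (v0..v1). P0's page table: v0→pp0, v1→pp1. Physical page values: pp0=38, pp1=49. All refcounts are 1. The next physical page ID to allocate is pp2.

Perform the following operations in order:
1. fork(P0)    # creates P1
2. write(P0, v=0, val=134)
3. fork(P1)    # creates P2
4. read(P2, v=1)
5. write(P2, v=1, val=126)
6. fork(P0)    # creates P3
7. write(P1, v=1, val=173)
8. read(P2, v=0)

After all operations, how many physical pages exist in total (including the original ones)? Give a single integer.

Answer: 5

Derivation:
Op 1: fork(P0) -> P1. 2 ppages; refcounts: pp0:2 pp1:2
Op 2: write(P0, v0, 134). refcount(pp0)=2>1 -> COPY to pp2. 3 ppages; refcounts: pp0:1 pp1:2 pp2:1
Op 3: fork(P1) -> P2. 3 ppages; refcounts: pp0:2 pp1:3 pp2:1
Op 4: read(P2, v1) -> 49. No state change.
Op 5: write(P2, v1, 126). refcount(pp1)=3>1 -> COPY to pp3. 4 ppages; refcounts: pp0:2 pp1:2 pp2:1 pp3:1
Op 6: fork(P0) -> P3. 4 ppages; refcounts: pp0:2 pp1:3 pp2:2 pp3:1
Op 7: write(P1, v1, 173). refcount(pp1)=3>1 -> COPY to pp4. 5 ppages; refcounts: pp0:2 pp1:2 pp2:2 pp3:1 pp4:1
Op 8: read(P2, v0) -> 38. No state change.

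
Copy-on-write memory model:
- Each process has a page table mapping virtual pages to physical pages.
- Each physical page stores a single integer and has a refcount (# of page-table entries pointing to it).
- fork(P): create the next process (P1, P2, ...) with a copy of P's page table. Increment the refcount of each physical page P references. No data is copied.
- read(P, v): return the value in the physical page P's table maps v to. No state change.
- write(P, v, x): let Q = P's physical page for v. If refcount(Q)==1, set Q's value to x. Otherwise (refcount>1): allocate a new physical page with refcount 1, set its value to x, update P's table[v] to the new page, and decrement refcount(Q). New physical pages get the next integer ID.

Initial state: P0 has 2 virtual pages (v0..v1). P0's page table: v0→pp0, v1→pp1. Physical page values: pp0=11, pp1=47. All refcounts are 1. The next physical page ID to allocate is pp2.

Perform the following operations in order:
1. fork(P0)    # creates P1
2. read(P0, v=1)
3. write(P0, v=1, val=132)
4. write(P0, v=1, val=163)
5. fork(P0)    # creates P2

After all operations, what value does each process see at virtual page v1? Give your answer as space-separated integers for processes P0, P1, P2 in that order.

Answer: 163 47 163

Derivation:
Op 1: fork(P0) -> P1. 2 ppages; refcounts: pp0:2 pp1:2
Op 2: read(P0, v1) -> 47. No state change.
Op 3: write(P0, v1, 132). refcount(pp1)=2>1 -> COPY to pp2. 3 ppages; refcounts: pp0:2 pp1:1 pp2:1
Op 4: write(P0, v1, 163). refcount(pp2)=1 -> write in place. 3 ppages; refcounts: pp0:2 pp1:1 pp2:1
Op 5: fork(P0) -> P2. 3 ppages; refcounts: pp0:3 pp1:1 pp2:2
P0: v1 -> pp2 = 163
P1: v1 -> pp1 = 47
P2: v1 -> pp2 = 163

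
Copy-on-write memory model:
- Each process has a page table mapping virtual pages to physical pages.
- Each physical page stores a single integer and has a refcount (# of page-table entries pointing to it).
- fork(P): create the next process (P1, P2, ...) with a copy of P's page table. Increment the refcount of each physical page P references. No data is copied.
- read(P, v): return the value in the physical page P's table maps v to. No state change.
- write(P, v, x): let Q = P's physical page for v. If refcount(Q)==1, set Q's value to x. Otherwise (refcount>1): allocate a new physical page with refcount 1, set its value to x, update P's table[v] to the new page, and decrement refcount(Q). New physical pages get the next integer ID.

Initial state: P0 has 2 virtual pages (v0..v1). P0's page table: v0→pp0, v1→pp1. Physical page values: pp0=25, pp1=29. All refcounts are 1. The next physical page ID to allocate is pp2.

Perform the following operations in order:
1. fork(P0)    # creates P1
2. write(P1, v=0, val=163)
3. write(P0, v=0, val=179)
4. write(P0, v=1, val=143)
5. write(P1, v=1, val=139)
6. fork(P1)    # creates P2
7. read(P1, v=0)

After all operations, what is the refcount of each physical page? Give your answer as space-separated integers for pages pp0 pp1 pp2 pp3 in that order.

Answer: 1 2 2 1

Derivation:
Op 1: fork(P0) -> P1. 2 ppages; refcounts: pp0:2 pp1:2
Op 2: write(P1, v0, 163). refcount(pp0)=2>1 -> COPY to pp2. 3 ppages; refcounts: pp0:1 pp1:2 pp2:1
Op 3: write(P0, v0, 179). refcount(pp0)=1 -> write in place. 3 ppages; refcounts: pp0:1 pp1:2 pp2:1
Op 4: write(P0, v1, 143). refcount(pp1)=2>1 -> COPY to pp3. 4 ppages; refcounts: pp0:1 pp1:1 pp2:1 pp3:1
Op 5: write(P1, v1, 139). refcount(pp1)=1 -> write in place. 4 ppages; refcounts: pp0:1 pp1:1 pp2:1 pp3:1
Op 6: fork(P1) -> P2. 4 ppages; refcounts: pp0:1 pp1:2 pp2:2 pp3:1
Op 7: read(P1, v0) -> 163. No state change.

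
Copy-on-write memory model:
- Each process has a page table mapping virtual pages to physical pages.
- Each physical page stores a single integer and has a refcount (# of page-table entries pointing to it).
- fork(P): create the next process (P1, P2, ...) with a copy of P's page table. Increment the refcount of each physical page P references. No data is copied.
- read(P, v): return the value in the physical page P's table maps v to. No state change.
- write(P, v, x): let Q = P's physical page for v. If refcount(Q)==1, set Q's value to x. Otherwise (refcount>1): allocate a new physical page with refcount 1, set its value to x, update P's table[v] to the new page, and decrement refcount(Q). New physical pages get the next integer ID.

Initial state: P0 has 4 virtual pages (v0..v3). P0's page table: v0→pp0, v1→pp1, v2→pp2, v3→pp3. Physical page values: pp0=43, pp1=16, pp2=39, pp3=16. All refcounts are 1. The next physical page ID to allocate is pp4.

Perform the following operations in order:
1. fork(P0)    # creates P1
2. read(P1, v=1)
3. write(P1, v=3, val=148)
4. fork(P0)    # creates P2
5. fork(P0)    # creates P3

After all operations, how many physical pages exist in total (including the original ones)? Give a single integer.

Answer: 5

Derivation:
Op 1: fork(P0) -> P1. 4 ppages; refcounts: pp0:2 pp1:2 pp2:2 pp3:2
Op 2: read(P1, v1) -> 16. No state change.
Op 3: write(P1, v3, 148). refcount(pp3)=2>1 -> COPY to pp4. 5 ppages; refcounts: pp0:2 pp1:2 pp2:2 pp3:1 pp4:1
Op 4: fork(P0) -> P2. 5 ppages; refcounts: pp0:3 pp1:3 pp2:3 pp3:2 pp4:1
Op 5: fork(P0) -> P3. 5 ppages; refcounts: pp0:4 pp1:4 pp2:4 pp3:3 pp4:1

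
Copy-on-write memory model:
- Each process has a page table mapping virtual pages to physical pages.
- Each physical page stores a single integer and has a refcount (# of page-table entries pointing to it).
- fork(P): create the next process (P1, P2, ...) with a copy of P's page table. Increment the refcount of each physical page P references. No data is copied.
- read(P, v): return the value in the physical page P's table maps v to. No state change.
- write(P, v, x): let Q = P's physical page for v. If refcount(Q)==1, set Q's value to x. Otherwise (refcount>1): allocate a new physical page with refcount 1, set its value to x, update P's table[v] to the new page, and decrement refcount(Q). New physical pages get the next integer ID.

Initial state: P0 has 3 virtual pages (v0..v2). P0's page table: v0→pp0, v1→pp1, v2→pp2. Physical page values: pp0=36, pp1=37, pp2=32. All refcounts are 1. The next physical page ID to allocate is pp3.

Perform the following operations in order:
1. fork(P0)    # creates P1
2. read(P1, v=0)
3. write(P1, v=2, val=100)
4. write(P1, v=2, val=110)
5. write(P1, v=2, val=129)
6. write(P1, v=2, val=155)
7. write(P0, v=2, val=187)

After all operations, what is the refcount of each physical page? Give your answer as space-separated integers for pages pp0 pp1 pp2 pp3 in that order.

Answer: 2 2 1 1

Derivation:
Op 1: fork(P0) -> P1. 3 ppages; refcounts: pp0:2 pp1:2 pp2:2
Op 2: read(P1, v0) -> 36. No state change.
Op 3: write(P1, v2, 100). refcount(pp2)=2>1 -> COPY to pp3. 4 ppages; refcounts: pp0:2 pp1:2 pp2:1 pp3:1
Op 4: write(P1, v2, 110). refcount(pp3)=1 -> write in place. 4 ppages; refcounts: pp0:2 pp1:2 pp2:1 pp3:1
Op 5: write(P1, v2, 129). refcount(pp3)=1 -> write in place. 4 ppages; refcounts: pp0:2 pp1:2 pp2:1 pp3:1
Op 6: write(P1, v2, 155). refcount(pp3)=1 -> write in place. 4 ppages; refcounts: pp0:2 pp1:2 pp2:1 pp3:1
Op 7: write(P0, v2, 187). refcount(pp2)=1 -> write in place. 4 ppages; refcounts: pp0:2 pp1:2 pp2:1 pp3:1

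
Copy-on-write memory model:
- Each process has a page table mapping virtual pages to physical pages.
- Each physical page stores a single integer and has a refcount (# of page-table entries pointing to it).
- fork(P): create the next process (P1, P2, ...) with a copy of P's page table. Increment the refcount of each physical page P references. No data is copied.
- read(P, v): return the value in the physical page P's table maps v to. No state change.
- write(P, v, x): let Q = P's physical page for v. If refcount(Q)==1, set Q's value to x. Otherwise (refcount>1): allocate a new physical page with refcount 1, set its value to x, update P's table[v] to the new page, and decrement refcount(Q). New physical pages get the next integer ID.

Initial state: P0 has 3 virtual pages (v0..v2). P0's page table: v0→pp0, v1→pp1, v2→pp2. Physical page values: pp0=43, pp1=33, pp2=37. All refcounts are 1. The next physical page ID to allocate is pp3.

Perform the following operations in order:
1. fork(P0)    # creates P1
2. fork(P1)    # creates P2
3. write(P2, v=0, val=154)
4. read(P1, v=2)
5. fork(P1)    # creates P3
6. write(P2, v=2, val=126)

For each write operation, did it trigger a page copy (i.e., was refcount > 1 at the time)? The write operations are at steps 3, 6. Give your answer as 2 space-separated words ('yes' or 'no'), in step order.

Op 1: fork(P0) -> P1. 3 ppages; refcounts: pp0:2 pp1:2 pp2:2
Op 2: fork(P1) -> P2. 3 ppages; refcounts: pp0:3 pp1:3 pp2:3
Op 3: write(P2, v0, 154). refcount(pp0)=3>1 -> COPY to pp3. 4 ppages; refcounts: pp0:2 pp1:3 pp2:3 pp3:1
Op 4: read(P1, v2) -> 37. No state change.
Op 5: fork(P1) -> P3. 4 ppages; refcounts: pp0:3 pp1:4 pp2:4 pp3:1
Op 6: write(P2, v2, 126). refcount(pp2)=4>1 -> COPY to pp4. 5 ppages; refcounts: pp0:3 pp1:4 pp2:3 pp3:1 pp4:1

yes yes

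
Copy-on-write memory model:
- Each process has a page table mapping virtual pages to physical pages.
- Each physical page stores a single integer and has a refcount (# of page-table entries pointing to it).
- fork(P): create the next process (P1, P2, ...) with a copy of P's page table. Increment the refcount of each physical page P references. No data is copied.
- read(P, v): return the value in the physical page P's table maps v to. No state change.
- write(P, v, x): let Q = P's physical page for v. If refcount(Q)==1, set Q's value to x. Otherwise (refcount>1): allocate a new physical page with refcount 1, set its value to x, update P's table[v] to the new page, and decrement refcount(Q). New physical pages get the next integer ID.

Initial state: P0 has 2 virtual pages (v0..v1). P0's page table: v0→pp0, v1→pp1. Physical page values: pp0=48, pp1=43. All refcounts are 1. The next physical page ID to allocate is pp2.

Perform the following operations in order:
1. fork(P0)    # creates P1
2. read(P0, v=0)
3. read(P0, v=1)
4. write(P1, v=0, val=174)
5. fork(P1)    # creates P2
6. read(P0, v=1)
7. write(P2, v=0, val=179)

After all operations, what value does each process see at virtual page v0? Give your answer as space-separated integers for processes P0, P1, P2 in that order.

Op 1: fork(P0) -> P1. 2 ppages; refcounts: pp0:2 pp1:2
Op 2: read(P0, v0) -> 48. No state change.
Op 3: read(P0, v1) -> 43. No state change.
Op 4: write(P1, v0, 174). refcount(pp0)=2>1 -> COPY to pp2. 3 ppages; refcounts: pp0:1 pp1:2 pp2:1
Op 5: fork(P1) -> P2. 3 ppages; refcounts: pp0:1 pp1:3 pp2:2
Op 6: read(P0, v1) -> 43. No state change.
Op 7: write(P2, v0, 179). refcount(pp2)=2>1 -> COPY to pp3. 4 ppages; refcounts: pp0:1 pp1:3 pp2:1 pp3:1
P0: v0 -> pp0 = 48
P1: v0 -> pp2 = 174
P2: v0 -> pp3 = 179

Answer: 48 174 179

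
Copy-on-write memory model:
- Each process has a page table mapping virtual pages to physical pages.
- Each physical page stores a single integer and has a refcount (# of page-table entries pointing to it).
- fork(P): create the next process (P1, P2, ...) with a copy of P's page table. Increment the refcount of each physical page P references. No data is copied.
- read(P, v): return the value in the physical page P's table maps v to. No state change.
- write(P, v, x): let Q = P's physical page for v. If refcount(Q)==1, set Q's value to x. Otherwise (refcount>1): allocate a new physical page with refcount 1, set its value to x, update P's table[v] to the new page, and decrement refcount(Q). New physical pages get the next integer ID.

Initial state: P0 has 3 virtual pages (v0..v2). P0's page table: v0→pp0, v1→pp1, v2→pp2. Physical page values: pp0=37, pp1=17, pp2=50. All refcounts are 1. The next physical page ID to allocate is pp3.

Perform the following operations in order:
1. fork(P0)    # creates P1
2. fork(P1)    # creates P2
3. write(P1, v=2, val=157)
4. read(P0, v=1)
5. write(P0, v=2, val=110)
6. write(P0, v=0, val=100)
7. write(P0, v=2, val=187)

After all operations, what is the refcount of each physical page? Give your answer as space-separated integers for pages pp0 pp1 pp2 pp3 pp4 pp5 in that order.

Op 1: fork(P0) -> P1. 3 ppages; refcounts: pp0:2 pp1:2 pp2:2
Op 2: fork(P1) -> P2. 3 ppages; refcounts: pp0:3 pp1:3 pp2:3
Op 3: write(P1, v2, 157). refcount(pp2)=3>1 -> COPY to pp3. 4 ppages; refcounts: pp0:3 pp1:3 pp2:2 pp3:1
Op 4: read(P0, v1) -> 17. No state change.
Op 5: write(P0, v2, 110). refcount(pp2)=2>1 -> COPY to pp4. 5 ppages; refcounts: pp0:3 pp1:3 pp2:1 pp3:1 pp4:1
Op 6: write(P0, v0, 100). refcount(pp0)=3>1 -> COPY to pp5. 6 ppages; refcounts: pp0:2 pp1:3 pp2:1 pp3:1 pp4:1 pp5:1
Op 7: write(P0, v2, 187). refcount(pp4)=1 -> write in place. 6 ppages; refcounts: pp0:2 pp1:3 pp2:1 pp3:1 pp4:1 pp5:1

Answer: 2 3 1 1 1 1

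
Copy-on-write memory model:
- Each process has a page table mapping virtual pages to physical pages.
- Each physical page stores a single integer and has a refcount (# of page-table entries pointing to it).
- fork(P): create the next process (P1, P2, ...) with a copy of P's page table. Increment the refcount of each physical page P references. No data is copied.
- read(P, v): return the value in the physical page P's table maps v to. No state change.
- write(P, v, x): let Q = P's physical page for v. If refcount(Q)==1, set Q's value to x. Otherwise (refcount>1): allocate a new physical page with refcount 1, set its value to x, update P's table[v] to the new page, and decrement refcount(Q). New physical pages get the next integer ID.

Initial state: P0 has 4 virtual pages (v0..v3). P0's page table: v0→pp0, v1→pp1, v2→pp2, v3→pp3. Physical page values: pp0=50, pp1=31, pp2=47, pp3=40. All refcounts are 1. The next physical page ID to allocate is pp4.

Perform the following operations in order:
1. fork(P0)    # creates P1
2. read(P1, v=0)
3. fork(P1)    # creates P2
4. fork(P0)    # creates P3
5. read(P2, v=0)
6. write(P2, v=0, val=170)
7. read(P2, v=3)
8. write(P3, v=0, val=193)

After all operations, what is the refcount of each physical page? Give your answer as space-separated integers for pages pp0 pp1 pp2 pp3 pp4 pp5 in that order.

Op 1: fork(P0) -> P1. 4 ppages; refcounts: pp0:2 pp1:2 pp2:2 pp3:2
Op 2: read(P1, v0) -> 50. No state change.
Op 3: fork(P1) -> P2. 4 ppages; refcounts: pp0:3 pp1:3 pp2:3 pp3:3
Op 4: fork(P0) -> P3. 4 ppages; refcounts: pp0:4 pp1:4 pp2:4 pp3:4
Op 5: read(P2, v0) -> 50. No state change.
Op 6: write(P2, v0, 170). refcount(pp0)=4>1 -> COPY to pp4. 5 ppages; refcounts: pp0:3 pp1:4 pp2:4 pp3:4 pp4:1
Op 7: read(P2, v3) -> 40. No state change.
Op 8: write(P3, v0, 193). refcount(pp0)=3>1 -> COPY to pp5. 6 ppages; refcounts: pp0:2 pp1:4 pp2:4 pp3:4 pp4:1 pp5:1

Answer: 2 4 4 4 1 1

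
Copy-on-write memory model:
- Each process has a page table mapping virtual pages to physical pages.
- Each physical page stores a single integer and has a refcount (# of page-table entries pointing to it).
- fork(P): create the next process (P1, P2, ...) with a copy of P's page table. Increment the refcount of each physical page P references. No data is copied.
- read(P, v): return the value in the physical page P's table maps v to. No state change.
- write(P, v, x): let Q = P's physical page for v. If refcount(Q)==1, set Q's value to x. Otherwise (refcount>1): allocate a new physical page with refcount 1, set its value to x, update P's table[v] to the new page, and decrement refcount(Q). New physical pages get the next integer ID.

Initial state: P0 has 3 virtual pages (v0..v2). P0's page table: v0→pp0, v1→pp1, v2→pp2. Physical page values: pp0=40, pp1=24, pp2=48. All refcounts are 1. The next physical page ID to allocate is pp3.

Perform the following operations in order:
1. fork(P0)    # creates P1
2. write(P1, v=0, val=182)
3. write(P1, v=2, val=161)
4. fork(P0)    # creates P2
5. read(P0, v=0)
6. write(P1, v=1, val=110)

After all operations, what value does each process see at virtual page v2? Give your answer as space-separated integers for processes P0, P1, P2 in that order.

Op 1: fork(P0) -> P1. 3 ppages; refcounts: pp0:2 pp1:2 pp2:2
Op 2: write(P1, v0, 182). refcount(pp0)=2>1 -> COPY to pp3. 4 ppages; refcounts: pp0:1 pp1:2 pp2:2 pp3:1
Op 3: write(P1, v2, 161). refcount(pp2)=2>1 -> COPY to pp4. 5 ppages; refcounts: pp0:1 pp1:2 pp2:1 pp3:1 pp4:1
Op 4: fork(P0) -> P2. 5 ppages; refcounts: pp0:2 pp1:3 pp2:2 pp3:1 pp4:1
Op 5: read(P0, v0) -> 40. No state change.
Op 6: write(P1, v1, 110). refcount(pp1)=3>1 -> COPY to pp5. 6 ppages; refcounts: pp0:2 pp1:2 pp2:2 pp3:1 pp4:1 pp5:1
P0: v2 -> pp2 = 48
P1: v2 -> pp4 = 161
P2: v2 -> pp2 = 48

Answer: 48 161 48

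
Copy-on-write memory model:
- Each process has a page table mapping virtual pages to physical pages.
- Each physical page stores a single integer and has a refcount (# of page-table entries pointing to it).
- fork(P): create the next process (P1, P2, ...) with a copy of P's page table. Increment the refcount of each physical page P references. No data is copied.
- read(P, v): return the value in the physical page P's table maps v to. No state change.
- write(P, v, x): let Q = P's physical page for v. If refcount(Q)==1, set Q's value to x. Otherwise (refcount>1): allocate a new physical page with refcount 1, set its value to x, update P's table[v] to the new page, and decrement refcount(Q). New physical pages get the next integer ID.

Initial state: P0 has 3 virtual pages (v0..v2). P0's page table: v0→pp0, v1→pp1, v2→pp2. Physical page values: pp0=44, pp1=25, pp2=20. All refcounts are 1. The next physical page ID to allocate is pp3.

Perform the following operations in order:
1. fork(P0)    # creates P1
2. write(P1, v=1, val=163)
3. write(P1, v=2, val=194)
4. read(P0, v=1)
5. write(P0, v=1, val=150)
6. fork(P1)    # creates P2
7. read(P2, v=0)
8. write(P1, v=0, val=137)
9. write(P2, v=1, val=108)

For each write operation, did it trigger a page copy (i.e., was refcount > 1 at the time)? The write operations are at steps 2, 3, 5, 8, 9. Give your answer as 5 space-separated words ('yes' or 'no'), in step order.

Op 1: fork(P0) -> P1. 3 ppages; refcounts: pp0:2 pp1:2 pp2:2
Op 2: write(P1, v1, 163). refcount(pp1)=2>1 -> COPY to pp3. 4 ppages; refcounts: pp0:2 pp1:1 pp2:2 pp3:1
Op 3: write(P1, v2, 194). refcount(pp2)=2>1 -> COPY to pp4. 5 ppages; refcounts: pp0:2 pp1:1 pp2:1 pp3:1 pp4:1
Op 4: read(P0, v1) -> 25. No state change.
Op 5: write(P0, v1, 150). refcount(pp1)=1 -> write in place. 5 ppages; refcounts: pp0:2 pp1:1 pp2:1 pp3:1 pp4:1
Op 6: fork(P1) -> P2. 5 ppages; refcounts: pp0:3 pp1:1 pp2:1 pp3:2 pp4:2
Op 7: read(P2, v0) -> 44. No state change.
Op 8: write(P1, v0, 137). refcount(pp0)=3>1 -> COPY to pp5. 6 ppages; refcounts: pp0:2 pp1:1 pp2:1 pp3:2 pp4:2 pp5:1
Op 9: write(P2, v1, 108). refcount(pp3)=2>1 -> COPY to pp6. 7 ppages; refcounts: pp0:2 pp1:1 pp2:1 pp3:1 pp4:2 pp5:1 pp6:1

yes yes no yes yes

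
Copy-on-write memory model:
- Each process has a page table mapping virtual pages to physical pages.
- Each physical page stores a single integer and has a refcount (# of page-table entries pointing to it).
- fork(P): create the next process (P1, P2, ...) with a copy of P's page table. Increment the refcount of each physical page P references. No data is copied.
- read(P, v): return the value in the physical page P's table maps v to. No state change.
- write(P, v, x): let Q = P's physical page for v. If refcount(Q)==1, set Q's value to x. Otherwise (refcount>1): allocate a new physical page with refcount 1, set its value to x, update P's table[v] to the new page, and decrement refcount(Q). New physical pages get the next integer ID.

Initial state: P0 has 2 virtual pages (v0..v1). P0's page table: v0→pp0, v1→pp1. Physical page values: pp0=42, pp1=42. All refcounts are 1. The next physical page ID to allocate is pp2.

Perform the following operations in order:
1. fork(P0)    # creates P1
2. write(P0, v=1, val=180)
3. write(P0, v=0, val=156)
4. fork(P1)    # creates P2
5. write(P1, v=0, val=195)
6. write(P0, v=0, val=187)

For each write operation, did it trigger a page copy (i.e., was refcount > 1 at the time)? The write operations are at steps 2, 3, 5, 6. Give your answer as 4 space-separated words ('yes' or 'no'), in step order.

Op 1: fork(P0) -> P1. 2 ppages; refcounts: pp0:2 pp1:2
Op 2: write(P0, v1, 180). refcount(pp1)=2>1 -> COPY to pp2. 3 ppages; refcounts: pp0:2 pp1:1 pp2:1
Op 3: write(P0, v0, 156). refcount(pp0)=2>1 -> COPY to pp3. 4 ppages; refcounts: pp0:1 pp1:1 pp2:1 pp3:1
Op 4: fork(P1) -> P2. 4 ppages; refcounts: pp0:2 pp1:2 pp2:1 pp3:1
Op 5: write(P1, v0, 195). refcount(pp0)=2>1 -> COPY to pp4. 5 ppages; refcounts: pp0:1 pp1:2 pp2:1 pp3:1 pp4:1
Op 6: write(P0, v0, 187). refcount(pp3)=1 -> write in place. 5 ppages; refcounts: pp0:1 pp1:2 pp2:1 pp3:1 pp4:1

yes yes yes no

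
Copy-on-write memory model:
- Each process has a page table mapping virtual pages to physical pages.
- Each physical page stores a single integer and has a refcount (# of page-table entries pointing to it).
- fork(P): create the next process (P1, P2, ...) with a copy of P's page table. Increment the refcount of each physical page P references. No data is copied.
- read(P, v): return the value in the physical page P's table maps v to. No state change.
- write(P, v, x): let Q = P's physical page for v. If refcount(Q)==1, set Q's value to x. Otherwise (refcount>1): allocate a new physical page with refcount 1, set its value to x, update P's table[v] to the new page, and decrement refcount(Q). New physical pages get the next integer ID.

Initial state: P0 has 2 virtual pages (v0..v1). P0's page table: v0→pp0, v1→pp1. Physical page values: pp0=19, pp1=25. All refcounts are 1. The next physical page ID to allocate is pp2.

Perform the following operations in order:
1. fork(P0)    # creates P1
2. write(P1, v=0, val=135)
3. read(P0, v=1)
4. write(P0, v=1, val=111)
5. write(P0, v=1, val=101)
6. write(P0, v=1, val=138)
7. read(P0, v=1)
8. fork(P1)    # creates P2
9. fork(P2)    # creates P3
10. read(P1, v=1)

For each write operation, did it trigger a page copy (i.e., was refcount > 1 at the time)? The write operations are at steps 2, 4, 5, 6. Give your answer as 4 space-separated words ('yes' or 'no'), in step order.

Op 1: fork(P0) -> P1. 2 ppages; refcounts: pp0:2 pp1:2
Op 2: write(P1, v0, 135). refcount(pp0)=2>1 -> COPY to pp2. 3 ppages; refcounts: pp0:1 pp1:2 pp2:1
Op 3: read(P0, v1) -> 25. No state change.
Op 4: write(P0, v1, 111). refcount(pp1)=2>1 -> COPY to pp3. 4 ppages; refcounts: pp0:1 pp1:1 pp2:1 pp3:1
Op 5: write(P0, v1, 101). refcount(pp3)=1 -> write in place. 4 ppages; refcounts: pp0:1 pp1:1 pp2:1 pp3:1
Op 6: write(P0, v1, 138). refcount(pp3)=1 -> write in place. 4 ppages; refcounts: pp0:1 pp1:1 pp2:1 pp3:1
Op 7: read(P0, v1) -> 138. No state change.
Op 8: fork(P1) -> P2. 4 ppages; refcounts: pp0:1 pp1:2 pp2:2 pp3:1
Op 9: fork(P2) -> P3. 4 ppages; refcounts: pp0:1 pp1:3 pp2:3 pp3:1
Op 10: read(P1, v1) -> 25. No state change.

yes yes no no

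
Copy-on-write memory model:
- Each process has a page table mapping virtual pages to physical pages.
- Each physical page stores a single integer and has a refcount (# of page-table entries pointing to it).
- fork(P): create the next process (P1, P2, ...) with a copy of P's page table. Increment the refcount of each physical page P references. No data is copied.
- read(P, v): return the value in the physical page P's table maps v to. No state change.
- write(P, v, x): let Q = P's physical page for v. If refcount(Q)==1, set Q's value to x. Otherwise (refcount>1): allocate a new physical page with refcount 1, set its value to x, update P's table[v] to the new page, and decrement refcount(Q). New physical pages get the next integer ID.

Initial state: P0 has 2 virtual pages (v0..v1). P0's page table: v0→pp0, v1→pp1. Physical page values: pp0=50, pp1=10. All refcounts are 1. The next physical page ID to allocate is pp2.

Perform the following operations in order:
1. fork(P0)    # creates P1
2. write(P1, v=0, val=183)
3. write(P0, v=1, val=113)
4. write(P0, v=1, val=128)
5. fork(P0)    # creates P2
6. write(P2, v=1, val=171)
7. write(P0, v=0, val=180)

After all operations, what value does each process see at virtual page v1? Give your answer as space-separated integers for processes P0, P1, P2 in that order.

Op 1: fork(P0) -> P1. 2 ppages; refcounts: pp0:2 pp1:2
Op 2: write(P1, v0, 183). refcount(pp0)=2>1 -> COPY to pp2. 3 ppages; refcounts: pp0:1 pp1:2 pp2:1
Op 3: write(P0, v1, 113). refcount(pp1)=2>1 -> COPY to pp3. 4 ppages; refcounts: pp0:1 pp1:1 pp2:1 pp3:1
Op 4: write(P0, v1, 128). refcount(pp3)=1 -> write in place. 4 ppages; refcounts: pp0:1 pp1:1 pp2:1 pp3:1
Op 5: fork(P0) -> P2. 4 ppages; refcounts: pp0:2 pp1:1 pp2:1 pp3:2
Op 6: write(P2, v1, 171). refcount(pp3)=2>1 -> COPY to pp4. 5 ppages; refcounts: pp0:2 pp1:1 pp2:1 pp3:1 pp4:1
Op 7: write(P0, v0, 180). refcount(pp0)=2>1 -> COPY to pp5. 6 ppages; refcounts: pp0:1 pp1:1 pp2:1 pp3:1 pp4:1 pp5:1
P0: v1 -> pp3 = 128
P1: v1 -> pp1 = 10
P2: v1 -> pp4 = 171

Answer: 128 10 171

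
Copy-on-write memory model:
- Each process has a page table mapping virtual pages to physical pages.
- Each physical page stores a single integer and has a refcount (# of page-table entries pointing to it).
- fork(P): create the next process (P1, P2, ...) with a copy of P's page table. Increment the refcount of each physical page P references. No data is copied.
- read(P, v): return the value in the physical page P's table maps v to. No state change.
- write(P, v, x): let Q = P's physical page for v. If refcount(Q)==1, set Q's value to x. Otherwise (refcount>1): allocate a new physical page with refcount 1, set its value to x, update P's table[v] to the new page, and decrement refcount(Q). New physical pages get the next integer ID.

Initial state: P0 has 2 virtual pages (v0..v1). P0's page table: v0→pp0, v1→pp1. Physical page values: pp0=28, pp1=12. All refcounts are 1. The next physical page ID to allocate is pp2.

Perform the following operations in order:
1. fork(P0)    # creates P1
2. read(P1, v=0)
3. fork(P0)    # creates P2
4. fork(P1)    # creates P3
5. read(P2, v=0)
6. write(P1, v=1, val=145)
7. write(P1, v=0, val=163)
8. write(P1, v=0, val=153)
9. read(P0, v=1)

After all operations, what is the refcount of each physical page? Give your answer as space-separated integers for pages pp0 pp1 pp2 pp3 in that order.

Answer: 3 3 1 1

Derivation:
Op 1: fork(P0) -> P1. 2 ppages; refcounts: pp0:2 pp1:2
Op 2: read(P1, v0) -> 28. No state change.
Op 3: fork(P0) -> P2. 2 ppages; refcounts: pp0:3 pp1:3
Op 4: fork(P1) -> P3. 2 ppages; refcounts: pp0:4 pp1:4
Op 5: read(P2, v0) -> 28. No state change.
Op 6: write(P1, v1, 145). refcount(pp1)=4>1 -> COPY to pp2. 3 ppages; refcounts: pp0:4 pp1:3 pp2:1
Op 7: write(P1, v0, 163). refcount(pp0)=4>1 -> COPY to pp3. 4 ppages; refcounts: pp0:3 pp1:3 pp2:1 pp3:1
Op 8: write(P1, v0, 153). refcount(pp3)=1 -> write in place. 4 ppages; refcounts: pp0:3 pp1:3 pp2:1 pp3:1
Op 9: read(P0, v1) -> 12. No state change.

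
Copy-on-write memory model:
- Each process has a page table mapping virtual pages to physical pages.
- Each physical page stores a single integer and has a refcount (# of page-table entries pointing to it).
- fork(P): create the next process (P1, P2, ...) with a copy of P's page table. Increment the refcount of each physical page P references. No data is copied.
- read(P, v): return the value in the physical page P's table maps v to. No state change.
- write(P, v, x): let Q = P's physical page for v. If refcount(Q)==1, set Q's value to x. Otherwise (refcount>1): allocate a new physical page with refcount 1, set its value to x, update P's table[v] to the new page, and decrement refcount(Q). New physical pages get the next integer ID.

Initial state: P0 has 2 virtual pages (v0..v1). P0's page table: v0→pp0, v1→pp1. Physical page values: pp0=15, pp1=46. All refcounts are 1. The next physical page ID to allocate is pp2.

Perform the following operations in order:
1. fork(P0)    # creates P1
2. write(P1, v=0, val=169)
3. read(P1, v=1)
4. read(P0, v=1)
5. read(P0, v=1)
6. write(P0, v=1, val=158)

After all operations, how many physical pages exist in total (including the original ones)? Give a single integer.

Op 1: fork(P0) -> P1. 2 ppages; refcounts: pp0:2 pp1:2
Op 2: write(P1, v0, 169). refcount(pp0)=2>1 -> COPY to pp2. 3 ppages; refcounts: pp0:1 pp1:2 pp2:1
Op 3: read(P1, v1) -> 46. No state change.
Op 4: read(P0, v1) -> 46. No state change.
Op 5: read(P0, v1) -> 46. No state change.
Op 6: write(P0, v1, 158). refcount(pp1)=2>1 -> COPY to pp3. 4 ppages; refcounts: pp0:1 pp1:1 pp2:1 pp3:1

Answer: 4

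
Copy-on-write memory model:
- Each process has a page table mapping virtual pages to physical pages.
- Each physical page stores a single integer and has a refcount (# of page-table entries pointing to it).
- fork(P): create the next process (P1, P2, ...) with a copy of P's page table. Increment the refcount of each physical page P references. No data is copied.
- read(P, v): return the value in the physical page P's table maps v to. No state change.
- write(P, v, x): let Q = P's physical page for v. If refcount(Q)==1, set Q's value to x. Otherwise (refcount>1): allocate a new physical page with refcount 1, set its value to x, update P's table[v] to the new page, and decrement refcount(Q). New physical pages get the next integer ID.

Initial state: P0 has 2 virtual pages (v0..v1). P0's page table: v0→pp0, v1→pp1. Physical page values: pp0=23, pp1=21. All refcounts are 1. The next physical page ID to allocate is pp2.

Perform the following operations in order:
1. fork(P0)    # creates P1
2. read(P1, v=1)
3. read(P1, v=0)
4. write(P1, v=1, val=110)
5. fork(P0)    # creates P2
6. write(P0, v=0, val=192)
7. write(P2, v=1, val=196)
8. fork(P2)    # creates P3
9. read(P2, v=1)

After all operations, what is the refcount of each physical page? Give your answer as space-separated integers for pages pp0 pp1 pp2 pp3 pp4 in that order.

Answer: 3 1 1 1 2

Derivation:
Op 1: fork(P0) -> P1. 2 ppages; refcounts: pp0:2 pp1:2
Op 2: read(P1, v1) -> 21. No state change.
Op 3: read(P1, v0) -> 23. No state change.
Op 4: write(P1, v1, 110). refcount(pp1)=2>1 -> COPY to pp2. 3 ppages; refcounts: pp0:2 pp1:1 pp2:1
Op 5: fork(P0) -> P2. 3 ppages; refcounts: pp0:3 pp1:2 pp2:1
Op 6: write(P0, v0, 192). refcount(pp0)=3>1 -> COPY to pp3. 4 ppages; refcounts: pp0:2 pp1:2 pp2:1 pp3:1
Op 7: write(P2, v1, 196). refcount(pp1)=2>1 -> COPY to pp4. 5 ppages; refcounts: pp0:2 pp1:1 pp2:1 pp3:1 pp4:1
Op 8: fork(P2) -> P3. 5 ppages; refcounts: pp0:3 pp1:1 pp2:1 pp3:1 pp4:2
Op 9: read(P2, v1) -> 196. No state change.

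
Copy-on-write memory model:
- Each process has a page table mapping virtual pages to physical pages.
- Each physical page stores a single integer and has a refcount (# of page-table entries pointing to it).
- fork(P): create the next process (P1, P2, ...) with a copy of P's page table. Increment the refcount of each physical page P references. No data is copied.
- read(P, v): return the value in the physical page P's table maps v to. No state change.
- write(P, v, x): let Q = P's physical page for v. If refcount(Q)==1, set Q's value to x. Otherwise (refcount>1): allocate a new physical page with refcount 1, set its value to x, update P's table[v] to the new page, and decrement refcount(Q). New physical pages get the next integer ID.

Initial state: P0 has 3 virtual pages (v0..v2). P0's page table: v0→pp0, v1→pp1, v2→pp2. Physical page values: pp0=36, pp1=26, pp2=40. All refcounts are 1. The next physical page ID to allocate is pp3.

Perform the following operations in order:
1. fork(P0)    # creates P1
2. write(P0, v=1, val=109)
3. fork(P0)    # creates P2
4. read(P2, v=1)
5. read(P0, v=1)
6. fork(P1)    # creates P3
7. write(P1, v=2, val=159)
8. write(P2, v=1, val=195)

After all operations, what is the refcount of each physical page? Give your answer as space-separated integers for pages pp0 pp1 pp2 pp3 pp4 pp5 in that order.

Op 1: fork(P0) -> P1. 3 ppages; refcounts: pp0:2 pp1:2 pp2:2
Op 2: write(P0, v1, 109). refcount(pp1)=2>1 -> COPY to pp3. 4 ppages; refcounts: pp0:2 pp1:1 pp2:2 pp3:1
Op 3: fork(P0) -> P2. 4 ppages; refcounts: pp0:3 pp1:1 pp2:3 pp3:2
Op 4: read(P2, v1) -> 109. No state change.
Op 5: read(P0, v1) -> 109. No state change.
Op 6: fork(P1) -> P3. 4 ppages; refcounts: pp0:4 pp1:2 pp2:4 pp3:2
Op 7: write(P1, v2, 159). refcount(pp2)=4>1 -> COPY to pp4. 5 ppages; refcounts: pp0:4 pp1:2 pp2:3 pp3:2 pp4:1
Op 8: write(P2, v1, 195). refcount(pp3)=2>1 -> COPY to pp5. 6 ppages; refcounts: pp0:4 pp1:2 pp2:3 pp3:1 pp4:1 pp5:1

Answer: 4 2 3 1 1 1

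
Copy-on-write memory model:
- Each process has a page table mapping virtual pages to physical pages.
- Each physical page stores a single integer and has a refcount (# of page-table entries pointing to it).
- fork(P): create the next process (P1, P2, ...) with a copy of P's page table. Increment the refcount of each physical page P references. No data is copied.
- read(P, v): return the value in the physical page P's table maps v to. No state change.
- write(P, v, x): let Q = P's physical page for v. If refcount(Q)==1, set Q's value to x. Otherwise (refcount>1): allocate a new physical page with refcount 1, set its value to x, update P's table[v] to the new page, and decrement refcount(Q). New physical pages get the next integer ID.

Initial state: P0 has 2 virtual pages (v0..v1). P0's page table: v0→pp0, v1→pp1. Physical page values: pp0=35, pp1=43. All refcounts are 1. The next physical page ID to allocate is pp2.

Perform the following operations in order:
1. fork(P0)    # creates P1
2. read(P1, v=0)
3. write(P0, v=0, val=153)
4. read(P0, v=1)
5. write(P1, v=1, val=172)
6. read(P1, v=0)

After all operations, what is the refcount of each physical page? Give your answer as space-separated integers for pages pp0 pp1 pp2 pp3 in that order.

Answer: 1 1 1 1

Derivation:
Op 1: fork(P0) -> P1. 2 ppages; refcounts: pp0:2 pp1:2
Op 2: read(P1, v0) -> 35. No state change.
Op 3: write(P0, v0, 153). refcount(pp0)=2>1 -> COPY to pp2. 3 ppages; refcounts: pp0:1 pp1:2 pp2:1
Op 4: read(P0, v1) -> 43. No state change.
Op 5: write(P1, v1, 172). refcount(pp1)=2>1 -> COPY to pp3. 4 ppages; refcounts: pp0:1 pp1:1 pp2:1 pp3:1
Op 6: read(P1, v0) -> 35. No state change.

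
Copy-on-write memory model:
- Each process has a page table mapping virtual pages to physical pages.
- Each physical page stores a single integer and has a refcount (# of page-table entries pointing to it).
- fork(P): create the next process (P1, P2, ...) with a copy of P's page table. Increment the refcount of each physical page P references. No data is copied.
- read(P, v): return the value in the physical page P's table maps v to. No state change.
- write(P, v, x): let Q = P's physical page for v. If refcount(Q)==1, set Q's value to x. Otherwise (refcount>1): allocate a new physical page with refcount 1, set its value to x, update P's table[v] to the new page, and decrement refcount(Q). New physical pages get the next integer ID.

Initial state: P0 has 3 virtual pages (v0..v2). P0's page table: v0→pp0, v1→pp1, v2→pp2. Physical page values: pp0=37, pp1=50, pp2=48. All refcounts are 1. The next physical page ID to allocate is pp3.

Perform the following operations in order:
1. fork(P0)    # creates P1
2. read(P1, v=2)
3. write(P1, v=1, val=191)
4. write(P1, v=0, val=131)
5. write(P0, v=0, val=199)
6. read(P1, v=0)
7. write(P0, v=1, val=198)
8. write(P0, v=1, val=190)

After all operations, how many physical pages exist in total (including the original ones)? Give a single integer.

Answer: 5

Derivation:
Op 1: fork(P0) -> P1. 3 ppages; refcounts: pp0:2 pp1:2 pp2:2
Op 2: read(P1, v2) -> 48. No state change.
Op 3: write(P1, v1, 191). refcount(pp1)=2>1 -> COPY to pp3. 4 ppages; refcounts: pp0:2 pp1:1 pp2:2 pp3:1
Op 4: write(P1, v0, 131). refcount(pp0)=2>1 -> COPY to pp4. 5 ppages; refcounts: pp0:1 pp1:1 pp2:2 pp3:1 pp4:1
Op 5: write(P0, v0, 199). refcount(pp0)=1 -> write in place. 5 ppages; refcounts: pp0:1 pp1:1 pp2:2 pp3:1 pp4:1
Op 6: read(P1, v0) -> 131. No state change.
Op 7: write(P0, v1, 198). refcount(pp1)=1 -> write in place. 5 ppages; refcounts: pp0:1 pp1:1 pp2:2 pp3:1 pp4:1
Op 8: write(P0, v1, 190). refcount(pp1)=1 -> write in place. 5 ppages; refcounts: pp0:1 pp1:1 pp2:2 pp3:1 pp4:1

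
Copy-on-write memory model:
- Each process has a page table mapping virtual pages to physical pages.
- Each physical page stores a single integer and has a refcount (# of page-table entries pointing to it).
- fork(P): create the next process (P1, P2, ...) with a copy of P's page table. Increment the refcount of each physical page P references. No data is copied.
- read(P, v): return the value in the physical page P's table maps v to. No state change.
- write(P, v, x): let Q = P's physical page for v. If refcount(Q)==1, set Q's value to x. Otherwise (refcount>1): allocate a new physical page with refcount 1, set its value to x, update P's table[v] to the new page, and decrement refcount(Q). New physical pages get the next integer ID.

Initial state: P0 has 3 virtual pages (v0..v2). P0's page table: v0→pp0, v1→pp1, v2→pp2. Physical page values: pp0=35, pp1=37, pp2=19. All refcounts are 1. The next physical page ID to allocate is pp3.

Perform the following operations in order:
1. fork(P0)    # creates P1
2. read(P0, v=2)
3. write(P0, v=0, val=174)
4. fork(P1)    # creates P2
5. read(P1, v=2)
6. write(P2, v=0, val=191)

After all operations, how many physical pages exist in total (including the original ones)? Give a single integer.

Op 1: fork(P0) -> P1. 3 ppages; refcounts: pp0:2 pp1:2 pp2:2
Op 2: read(P0, v2) -> 19. No state change.
Op 3: write(P0, v0, 174). refcount(pp0)=2>1 -> COPY to pp3. 4 ppages; refcounts: pp0:1 pp1:2 pp2:2 pp3:1
Op 4: fork(P1) -> P2. 4 ppages; refcounts: pp0:2 pp1:3 pp2:3 pp3:1
Op 5: read(P1, v2) -> 19. No state change.
Op 6: write(P2, v0, 191). refcount(pp0)=2>1 -> COPY to pp4. 5 ppages; refcounts: pp0:1 pp1:3 pp2:3 pp3:1 pp4:1

Answer: 5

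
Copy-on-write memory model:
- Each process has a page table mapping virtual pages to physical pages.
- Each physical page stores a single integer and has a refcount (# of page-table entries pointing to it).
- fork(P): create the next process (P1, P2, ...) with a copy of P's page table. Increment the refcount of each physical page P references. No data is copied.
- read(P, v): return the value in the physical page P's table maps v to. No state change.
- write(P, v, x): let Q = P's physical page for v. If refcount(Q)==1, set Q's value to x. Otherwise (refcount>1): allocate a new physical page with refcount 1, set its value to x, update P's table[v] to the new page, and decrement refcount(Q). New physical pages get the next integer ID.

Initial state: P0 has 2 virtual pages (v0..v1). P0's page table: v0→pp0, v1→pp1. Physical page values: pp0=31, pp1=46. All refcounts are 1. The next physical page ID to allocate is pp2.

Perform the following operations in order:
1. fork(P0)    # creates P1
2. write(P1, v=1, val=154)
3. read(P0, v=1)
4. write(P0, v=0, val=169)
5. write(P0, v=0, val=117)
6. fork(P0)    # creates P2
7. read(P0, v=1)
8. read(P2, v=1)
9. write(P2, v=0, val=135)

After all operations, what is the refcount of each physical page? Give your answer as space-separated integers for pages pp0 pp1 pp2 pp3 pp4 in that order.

Op 1: fork(P0) -> P1. 2 ppages; refcounts: pp0:2 pp1:2
Op 2: write(P1, v1, 154). refcount(pp1)=2>1 -> COPY to pp2. 3 ppages; refcounts: pp0:2 pp1:1 pp2:1
Op 3: read(P0, v1) -> 46. No state change.
Op 4: write(P0, v0, 169). refcount(pp0)=2>1 -> COPY to pp3. 4 ppages; refcounts: pp0:1 pp1:1 pp2:1 pp3:1
Op 5: write(P0, v0, 117). refcount(pp3)=1 -> write in place. 4 ppages; refcounts: pp0:1 pp1:1 pp2:1 pp3:1
Op 6: fork(P0) -> P2. 4 ppages; refcounts: pp0:1 pp1:2 pp2:1 pp3:2
Op 7: read(P0, v1) -> 46. No state change.
Op 8: read(P2, v1) -> 46. No state change.
Op 9: write(P2, v0, 135). refcount(pp3)=2>1 -> COPY to pp4. 5 ppages; refcounts: pp0:1 pp1:2 pp2:1 pp3:1 pp4:1

Answer: 1 2 1 1 1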